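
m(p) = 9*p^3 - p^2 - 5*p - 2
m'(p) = 27*p^2 - 2*p - 5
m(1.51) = 19.16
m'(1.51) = 53.54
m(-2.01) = -69.08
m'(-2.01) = 108.10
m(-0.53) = -0.97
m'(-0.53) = 3.64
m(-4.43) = -781.92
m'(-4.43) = 533.73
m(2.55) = 127.98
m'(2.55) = 165.47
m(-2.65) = -163.26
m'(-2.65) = 189.91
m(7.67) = 3961.78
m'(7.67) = 1568.04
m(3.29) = 291.23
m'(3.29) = 280.67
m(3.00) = 217.00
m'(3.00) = 232.00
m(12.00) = 15346.00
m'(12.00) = 3859.00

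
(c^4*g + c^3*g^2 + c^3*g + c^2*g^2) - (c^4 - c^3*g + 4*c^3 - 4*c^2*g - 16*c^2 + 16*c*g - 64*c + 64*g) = c^4*g - c^4 + c^3*g^2 + 2*c^3*g - 4*c^3 + c^2*g^2 + 4*c^2*g + 16*c^2 - 16*c*g + 64*c - 64*g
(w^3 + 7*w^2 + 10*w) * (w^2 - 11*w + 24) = w^5 - 4*w^4 - 43*w^3 + 58*w^2 + 240*w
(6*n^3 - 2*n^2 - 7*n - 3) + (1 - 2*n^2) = 6*n^3 - 4*n^2 - 7*n - 2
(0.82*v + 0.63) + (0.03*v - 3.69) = 0.85*v - 3.06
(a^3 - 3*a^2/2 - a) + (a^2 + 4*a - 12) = a^3 - a^2/2 + 3*a - 12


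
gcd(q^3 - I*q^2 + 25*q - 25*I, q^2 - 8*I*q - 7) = q - I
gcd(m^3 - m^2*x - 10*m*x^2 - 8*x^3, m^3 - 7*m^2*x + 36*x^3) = m + 2*x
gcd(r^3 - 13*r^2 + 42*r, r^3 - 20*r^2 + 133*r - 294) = r^2 - 13*r + 42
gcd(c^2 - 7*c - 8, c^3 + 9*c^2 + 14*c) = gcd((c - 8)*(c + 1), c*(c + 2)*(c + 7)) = 1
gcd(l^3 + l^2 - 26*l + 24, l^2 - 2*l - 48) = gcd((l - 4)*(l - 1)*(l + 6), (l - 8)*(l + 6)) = l + 6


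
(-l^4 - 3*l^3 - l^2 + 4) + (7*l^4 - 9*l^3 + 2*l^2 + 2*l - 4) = 6*l^4 - 12*l^3 + l^2 + 2*l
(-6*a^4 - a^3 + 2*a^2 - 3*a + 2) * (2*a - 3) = -12*a^5 + 16*a^4 + 7*a^3 - 12*a^2 + 13*a - 6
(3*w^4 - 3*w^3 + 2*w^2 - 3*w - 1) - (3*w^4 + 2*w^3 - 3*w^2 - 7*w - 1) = -5*w^3 + 5*w^2 + 4*w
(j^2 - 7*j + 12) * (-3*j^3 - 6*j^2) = -3*j^5 + 15*j^4 + 6*j^3 - 72*j^2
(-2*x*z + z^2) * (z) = -2*x*z^2 + z^3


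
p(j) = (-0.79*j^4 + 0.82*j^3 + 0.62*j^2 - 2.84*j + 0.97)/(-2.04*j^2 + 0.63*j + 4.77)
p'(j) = (4.08*j - 0.63)*(-0.79*j^4 + 0.82*j^3 + 0.62*j^2 - 2.84*j + 0.97)/(-2.04*j^2 + 0.63*j + 4.77)^2 + (-3.16*j^3 + 2.46*j^2 + 1.24*j - 2.84)/(-2.04*j^2 + 0.63*j + 4.77) = (3.2232*j^5 - 3.1659*j^4 - 14.04*j^3 + 6.3312*j^2 + 9.8724*j - 14.1579)/(4.1616*j^4 - 2.5704*j^3 - 19.0647*j^2 + 6.0102*j + 22.7529)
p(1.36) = -1.29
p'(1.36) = -5.87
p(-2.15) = 2.51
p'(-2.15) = -2.28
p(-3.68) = 6.59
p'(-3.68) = -3.19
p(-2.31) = 2.87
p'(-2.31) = -2.31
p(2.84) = 3.51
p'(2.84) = 1.36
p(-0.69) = 0.83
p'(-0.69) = -1.29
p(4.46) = 7.25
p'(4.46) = 3.07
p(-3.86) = 7.18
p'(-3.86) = -3.32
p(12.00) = 52.97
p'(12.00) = 9.00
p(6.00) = 12.95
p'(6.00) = 4.32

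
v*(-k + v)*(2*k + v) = -2*k^2*v + k*v^2 + v^3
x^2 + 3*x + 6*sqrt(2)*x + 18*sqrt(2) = (x + 3)*(x + 6*sqrt(2))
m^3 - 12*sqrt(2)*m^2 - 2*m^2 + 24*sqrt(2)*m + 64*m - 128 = (m - 2)*(m - 8*sqrt(2))*(m - 4*sqrt(2))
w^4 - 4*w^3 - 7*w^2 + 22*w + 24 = (w - 4)*(w - 3)*(w + 1)*(w + 2)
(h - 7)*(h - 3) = h^2 - 10*h + 21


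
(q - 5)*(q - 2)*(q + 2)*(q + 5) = q^4 - 29*q^2 + 100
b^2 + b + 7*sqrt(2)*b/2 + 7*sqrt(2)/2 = (b + 1)*(b + 7*sqrt(2)/2)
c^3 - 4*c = c*(c - 2)*(c + 2)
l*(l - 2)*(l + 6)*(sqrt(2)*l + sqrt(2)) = sqrt(2)*l^4 + 5*sqrt(2)*l^3 - 8*sqrt(2)*l^2 - 12*sqrt(2)*l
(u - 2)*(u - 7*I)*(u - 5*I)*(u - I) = u^4 - 2*u^3 - 13*I*u^3 - 47*u^2 + 26*I*u^2 + 94*u + 35*I*u - 70*I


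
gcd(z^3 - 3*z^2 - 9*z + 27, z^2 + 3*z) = z + 3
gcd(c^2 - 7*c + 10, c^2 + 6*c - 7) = 1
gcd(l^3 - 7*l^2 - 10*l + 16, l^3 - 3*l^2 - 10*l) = l + 2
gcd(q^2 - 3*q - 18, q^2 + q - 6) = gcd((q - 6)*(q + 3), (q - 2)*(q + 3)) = q + 3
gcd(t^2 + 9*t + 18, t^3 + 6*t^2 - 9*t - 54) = t^2 + 9*t + 18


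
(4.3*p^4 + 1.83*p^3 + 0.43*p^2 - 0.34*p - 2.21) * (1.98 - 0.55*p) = -2.365*p^5 + 7.5075*p^4 + 3.3869*p^3 + 1.0384*p^2 + 0.5423*p - 4.3758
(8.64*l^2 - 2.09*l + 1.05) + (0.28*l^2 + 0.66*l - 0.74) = 8.92*l^2 - 1.43*l + 0.31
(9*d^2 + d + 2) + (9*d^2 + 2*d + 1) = 18*d^2 + 3*d + 3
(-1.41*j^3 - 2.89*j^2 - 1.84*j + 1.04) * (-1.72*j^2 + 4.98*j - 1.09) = 2.4252*j^5 - 2.051*j^4 - 9.6905*j^3 - 7.8019*j^2 + 7.1848*j - 1.1336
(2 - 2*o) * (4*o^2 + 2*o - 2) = -8*o^3 + 4*o^2 + 8*o - 4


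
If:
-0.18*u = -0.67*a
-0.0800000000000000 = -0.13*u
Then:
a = 0.17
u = 0.62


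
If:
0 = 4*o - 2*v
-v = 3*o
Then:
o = 0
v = 0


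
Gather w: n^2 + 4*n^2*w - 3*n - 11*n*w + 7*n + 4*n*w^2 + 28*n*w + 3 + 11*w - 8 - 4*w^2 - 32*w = n^2 + 4*n + w^2*(4*n - 4) + w*(4*n^2 + 17*n - 21) - 5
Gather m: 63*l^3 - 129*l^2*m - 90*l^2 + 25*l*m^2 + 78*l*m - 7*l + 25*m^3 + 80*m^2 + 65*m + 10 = 63*l^3 - 90*l^2 - 7*l + 25*m^3 + m^2*(25*l + 80) + m*(-129*l^2 + 78*l + 65) + 10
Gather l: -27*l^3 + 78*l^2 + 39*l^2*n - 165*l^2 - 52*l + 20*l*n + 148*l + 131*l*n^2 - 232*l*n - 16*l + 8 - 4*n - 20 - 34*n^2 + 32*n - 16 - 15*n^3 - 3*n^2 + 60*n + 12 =-27*l^3 + l^2*(39*n - 87) + l*(131*n^2 - 212*n + 80) - 15*n^3 - 37*n^2 + 88*n - 16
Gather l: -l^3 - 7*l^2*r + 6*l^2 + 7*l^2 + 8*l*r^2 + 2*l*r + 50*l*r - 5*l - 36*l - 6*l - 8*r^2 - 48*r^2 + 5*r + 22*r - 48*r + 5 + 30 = -l^3 + l^2*(13 - 7*r) + l*(8*r^2 + 52*r - 47) - 56*r^2 - 21*r + 35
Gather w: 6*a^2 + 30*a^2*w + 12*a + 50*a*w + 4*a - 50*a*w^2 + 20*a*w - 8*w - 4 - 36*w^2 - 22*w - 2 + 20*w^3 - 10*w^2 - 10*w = 6*a^2 + 16*a + 20*w^3 + w^2*(-50*a - 46) + w*(30*a^2 + 70*a - 40) - 6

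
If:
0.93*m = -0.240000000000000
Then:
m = -0.26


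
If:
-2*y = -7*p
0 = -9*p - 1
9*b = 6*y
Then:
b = -7/27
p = -1/9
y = -7/18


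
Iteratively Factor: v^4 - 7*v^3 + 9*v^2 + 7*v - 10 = (v + 1)*(v^3 - 8*v^2 + 17*v - 10) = (v - 1)*(v + 1)*(v^2 - 7*v + 10) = (v - 5)*(v - 1)*(v + 1)*(v - 2)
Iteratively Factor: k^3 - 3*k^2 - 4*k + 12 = (k - 3)*(k^2 - 4) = (k - 3)*(k - 2)*(k + 2)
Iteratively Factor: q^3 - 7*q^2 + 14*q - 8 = (q - 4)*(q^2 - 3*q + 2) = (q - 4)*(q - 2)*(q - 1)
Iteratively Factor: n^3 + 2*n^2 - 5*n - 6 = (n + 1)*(n^2 + n - 6) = (n - 2)*(n + 1)*(n + 3)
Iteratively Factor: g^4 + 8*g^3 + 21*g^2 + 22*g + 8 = (g + 4)*(g^3 + 4*g^2 + 5*g + 2) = (g + 1)*(g + 4)*(g^2 + 3*g + 2) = (g + 1)^2*(g + 4)*(g + 2)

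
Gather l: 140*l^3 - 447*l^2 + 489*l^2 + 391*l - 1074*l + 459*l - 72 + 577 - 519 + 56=140*l^3 + 42*l^2 - 224*l + 42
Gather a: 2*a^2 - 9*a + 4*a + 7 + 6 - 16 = 2*a^2 - 5*a - 3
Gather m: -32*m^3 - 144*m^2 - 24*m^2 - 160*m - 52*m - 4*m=-32*m^3 - 168*m^2 - 216*m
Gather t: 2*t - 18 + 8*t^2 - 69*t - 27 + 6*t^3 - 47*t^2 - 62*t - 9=6*t^3 - 39*t^2 - 129*t - 54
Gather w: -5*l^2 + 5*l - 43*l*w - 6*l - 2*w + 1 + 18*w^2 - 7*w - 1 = -5*l^2 - l + 18*w^2 + w*(-43*l - 9)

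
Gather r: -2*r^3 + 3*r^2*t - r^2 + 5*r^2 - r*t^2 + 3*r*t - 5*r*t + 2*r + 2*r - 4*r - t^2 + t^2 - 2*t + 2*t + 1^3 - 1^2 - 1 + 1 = -2*r^3 + r^2*(3*t + 4) + r*(-t^2 - 2*t)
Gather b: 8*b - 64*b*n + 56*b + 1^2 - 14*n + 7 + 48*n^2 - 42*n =b*(64 - 64*n) + 48*n^2 - 56*n + 8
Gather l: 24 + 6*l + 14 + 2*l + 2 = 8*l + 40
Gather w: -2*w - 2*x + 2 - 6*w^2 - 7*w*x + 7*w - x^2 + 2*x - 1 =-6*w^2 + w*(5 - 7*x) - x^2 + 1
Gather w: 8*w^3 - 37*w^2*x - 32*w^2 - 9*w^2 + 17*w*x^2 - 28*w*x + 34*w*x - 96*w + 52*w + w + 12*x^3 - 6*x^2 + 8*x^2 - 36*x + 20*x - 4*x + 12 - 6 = 8*w^3 + w^2*(-37*x - 41) + w*(17*x^2 + 6*x - 43) + 12*x^3 + 2*x^2 - 20*x + 6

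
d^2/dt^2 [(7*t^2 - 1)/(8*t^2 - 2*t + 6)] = 2*(14*t^3 - 150*t^2 + 6*t + 37)/(64*t^6 - 48*t^5 + 156*t^4 - 73*t^3 + 117*t^2 - 27*t + 27)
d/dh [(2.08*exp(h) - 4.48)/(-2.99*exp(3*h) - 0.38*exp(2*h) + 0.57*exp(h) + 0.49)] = (12.4384*exp(3*h) - 39.3952*exp(2*h) - 3.4048*exp(h) + 3.5728)*exp(h)/(8.9401*exp(6*h) + 2.2724*exp(5*h) - 3.2642*exp(4*h) - 3.3634*exp(3*h) - 0.0475000000000001*exp(2*h) + 0.5586*exp(h) + 0.2401)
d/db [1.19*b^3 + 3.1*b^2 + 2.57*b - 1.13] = 3.57*b^2 + 6.2*b + 2.57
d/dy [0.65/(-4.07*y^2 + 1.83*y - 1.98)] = (5.291*y - 1.1895)/(4.07*y^2 - 1.83*y + 1.98)^2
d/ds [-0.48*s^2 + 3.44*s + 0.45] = 3.44 - 0.96*s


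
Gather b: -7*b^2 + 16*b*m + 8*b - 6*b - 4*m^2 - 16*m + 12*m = -7*b^2 + b*(16*m + 2) - 4*m^2 - 4*m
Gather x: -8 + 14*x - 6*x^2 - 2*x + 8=-6*x^2 + 12*x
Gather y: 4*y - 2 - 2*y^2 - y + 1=-2*y^2 + 3*y - 1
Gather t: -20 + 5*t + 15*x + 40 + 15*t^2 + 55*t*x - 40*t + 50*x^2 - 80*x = 15*t^2 + t*(55*x - 35) + 50*x^2 - 65*x + 20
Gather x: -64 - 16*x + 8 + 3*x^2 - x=3*x^2 - 17*x - 56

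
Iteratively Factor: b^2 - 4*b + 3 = (b - 1)*(b - 3)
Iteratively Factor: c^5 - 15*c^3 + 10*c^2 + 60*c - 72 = (c - 2)*(c^4 + 2*c^3 - 11*c^2 - 12*c + 36) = (c - 2)*(c + 3)*(c^3 - c^2 - 8*c + 12) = (c - 2)^2*(c + 3)*(c^2 + c - 6) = (c - 2)^3*(c + 3)*(c + 3)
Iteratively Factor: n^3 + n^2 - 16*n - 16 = (n + 1)*(n^2 - 16) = (n + 1)*(n + 4)*(n - 4)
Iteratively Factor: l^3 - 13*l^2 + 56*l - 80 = (l - 5)*(l^2 - 8*l + 16) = (l - 5)*(l - 4)*(l - 4)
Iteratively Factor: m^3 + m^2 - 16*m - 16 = (m + 1)*(m^2 - 16) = (m - 4)*(m + 1)*(m + 4)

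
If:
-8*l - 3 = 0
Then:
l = -3/8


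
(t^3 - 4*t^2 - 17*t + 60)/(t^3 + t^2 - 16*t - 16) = (t^2 - 8*t + 15)/(t^2 - 3*t - 4)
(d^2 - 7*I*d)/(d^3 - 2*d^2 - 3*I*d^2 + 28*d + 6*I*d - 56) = d/(d^2 + d*(-2 + 4*I) - 8*I)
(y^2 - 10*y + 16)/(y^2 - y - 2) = (y - 8)/(y + 1)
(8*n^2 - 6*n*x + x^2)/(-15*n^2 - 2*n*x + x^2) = (-8*n^2 + 6*n*x - x^2)/(15*n^2 + 2*n*x - x^2)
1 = 1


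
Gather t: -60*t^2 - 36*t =-60*t^2 - 36*t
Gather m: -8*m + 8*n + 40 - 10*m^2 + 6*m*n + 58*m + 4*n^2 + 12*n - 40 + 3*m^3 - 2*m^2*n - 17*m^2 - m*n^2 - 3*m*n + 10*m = 3*m^3 + m^2*(-2*n - 27) + m*(-n^2 + 3*n + 60) + 4*n^2 + 20*n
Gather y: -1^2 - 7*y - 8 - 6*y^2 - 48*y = -6*y^2 - 55*y - 9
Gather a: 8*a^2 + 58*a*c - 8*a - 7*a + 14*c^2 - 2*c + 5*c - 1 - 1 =8*a^2 + a*(58*c - 15) + 14*c^2 + 3*c - 2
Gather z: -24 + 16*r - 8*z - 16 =16*r - 8*z - 40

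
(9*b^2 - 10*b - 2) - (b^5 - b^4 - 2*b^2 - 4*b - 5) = -b^5 + b^4 + 11*b^2 - 6*b + 3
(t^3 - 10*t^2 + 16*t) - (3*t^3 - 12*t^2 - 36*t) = -2*t^3 + 2*t^2 + 52*t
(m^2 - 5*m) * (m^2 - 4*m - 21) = m^4 - 9*m^3 - m^2 + 105*m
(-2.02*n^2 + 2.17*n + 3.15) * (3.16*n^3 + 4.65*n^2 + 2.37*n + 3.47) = -6.3832*n^5 - 2.5358*n^4 + 15.2571*n^3 + 12.781*n^2 + 14.9954*n + 10.9305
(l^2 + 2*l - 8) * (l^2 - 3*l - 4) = l^4 - l^3 - 18*l^2 + 16*l + 32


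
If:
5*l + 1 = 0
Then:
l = -1/5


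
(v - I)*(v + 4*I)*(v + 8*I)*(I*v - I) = I*v^4 - 11*v^3 - I*v^3 + 11*v^2 - 20*I*v^2 - 32*v + 20*I*v + 32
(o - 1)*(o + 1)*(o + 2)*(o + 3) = o^4 + 5*o^3 + 5*o^2 - 5*o - 6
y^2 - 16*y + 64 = (y - 8)^2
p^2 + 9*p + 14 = (p + 2)*(p + 7)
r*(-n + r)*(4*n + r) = -4*n^2*r + 3*n*r^2 + r^3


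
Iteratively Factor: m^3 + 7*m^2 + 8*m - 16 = (m + 4)*(m^2 + 3*m - 4) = (m - 1)*(m + 4)*(m + 4)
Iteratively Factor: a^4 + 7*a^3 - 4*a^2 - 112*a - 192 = (a - 4)*(a^3 + 11*a^2 + 40*a + 48) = (a - 4)*(a + 4)*(a^2 + 7*a + 12) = (a - 4)*(a + 4)^2*(a + 3)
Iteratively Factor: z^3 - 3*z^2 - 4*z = (z)*(z^2 - 3*z - 4) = z*(z + 1)*(z - 4)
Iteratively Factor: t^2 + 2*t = (t)*(t + 2)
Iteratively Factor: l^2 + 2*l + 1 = (l + 1)*(l + 1)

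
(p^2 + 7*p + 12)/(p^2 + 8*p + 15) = (p + 4)/(p + 5)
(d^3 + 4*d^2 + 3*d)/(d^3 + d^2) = (d + 3)/d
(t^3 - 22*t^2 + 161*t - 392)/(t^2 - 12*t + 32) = (t^2 - 14*t + 49)/(t - 4)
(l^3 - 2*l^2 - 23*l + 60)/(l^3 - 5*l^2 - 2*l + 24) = (l + 5)/(l + 2)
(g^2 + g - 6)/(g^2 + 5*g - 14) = (g + 3)/(g + 7)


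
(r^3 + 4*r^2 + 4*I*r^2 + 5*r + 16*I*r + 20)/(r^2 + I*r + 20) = (r^2 + r*(4 - I) - 4*I)/(r - 4*I)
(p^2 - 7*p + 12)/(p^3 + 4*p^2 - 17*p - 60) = (p - 3)/(p^2 + 8*p + 15)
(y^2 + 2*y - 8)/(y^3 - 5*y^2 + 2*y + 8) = (y + 4)/(y^2 - 3*y - 4)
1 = 1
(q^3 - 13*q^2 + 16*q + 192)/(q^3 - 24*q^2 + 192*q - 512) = (q + 3)/(q - 8)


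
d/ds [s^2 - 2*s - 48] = 2*s - 2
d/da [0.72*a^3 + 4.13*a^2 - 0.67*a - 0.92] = 2.16*a^2 + 8.26*a - 0.67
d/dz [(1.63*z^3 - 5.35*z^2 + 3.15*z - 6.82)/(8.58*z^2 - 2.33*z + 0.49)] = (13.9854*z^4 - 7.5958*z^3 - 12.1654*z^2 + 111.7882*z - 14.3471)/(73.6164*z^4 - 39.9828*z^3 + 13.8373*z^2 - 2.2834*z + 0.2401)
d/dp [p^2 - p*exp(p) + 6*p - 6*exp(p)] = -p*exp(p) + 2*p - 7*exp(p) + 6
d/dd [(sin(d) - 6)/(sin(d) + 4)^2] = (16 - sin(d))*cos(d)/(sin(d) + 4)^3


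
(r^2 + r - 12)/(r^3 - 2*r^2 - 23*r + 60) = (r + 4)/(r^2 + r - 20)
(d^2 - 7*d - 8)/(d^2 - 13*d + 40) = (d + 1)/(d - 5)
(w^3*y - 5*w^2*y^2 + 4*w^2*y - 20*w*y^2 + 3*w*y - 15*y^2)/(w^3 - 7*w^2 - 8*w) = y*(w^2 - 5*w*y + 3*w - 15*y)/(w*(w - 8))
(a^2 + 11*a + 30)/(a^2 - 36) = (a + 5)/(a - 6)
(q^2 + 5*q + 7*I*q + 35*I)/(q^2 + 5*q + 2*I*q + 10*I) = (q + 7*I)/(q + 2*I)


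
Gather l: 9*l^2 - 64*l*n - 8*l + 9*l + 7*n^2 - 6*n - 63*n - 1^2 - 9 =9*l^2 + l*(1 - 64*n) + 7*n^2 - 69*n - 10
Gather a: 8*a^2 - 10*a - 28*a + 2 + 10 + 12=8*a^2 - 38*a + 24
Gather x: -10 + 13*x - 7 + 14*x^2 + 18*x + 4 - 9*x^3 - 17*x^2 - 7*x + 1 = -9*x^3 - 3*x^2 + 24*x - 12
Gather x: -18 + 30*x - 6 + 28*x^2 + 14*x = 28*x^2 + 44*x - 24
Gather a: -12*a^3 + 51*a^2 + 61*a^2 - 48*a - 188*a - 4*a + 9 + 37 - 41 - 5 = -12*a^3 + 112*a^2 - 240*a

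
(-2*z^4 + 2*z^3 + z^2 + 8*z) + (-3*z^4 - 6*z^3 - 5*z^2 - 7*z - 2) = -5*z^4 - 4*z^3 - 4*z^2 + z - 2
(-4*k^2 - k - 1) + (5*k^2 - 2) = k^2 - k - 3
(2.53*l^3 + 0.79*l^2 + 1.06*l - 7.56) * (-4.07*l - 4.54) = -10.2971*l^4 - 14.7015*l^3 - 7.9008*l^2 + 25.9568*l + 34.3224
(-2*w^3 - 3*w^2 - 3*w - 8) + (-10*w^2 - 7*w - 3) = -2*w^3 - 13*w^2 - 10*w - 11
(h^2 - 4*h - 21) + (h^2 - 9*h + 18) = 2*h^2 - 13*h - 3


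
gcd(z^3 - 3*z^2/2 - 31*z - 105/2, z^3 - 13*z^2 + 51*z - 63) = z - 7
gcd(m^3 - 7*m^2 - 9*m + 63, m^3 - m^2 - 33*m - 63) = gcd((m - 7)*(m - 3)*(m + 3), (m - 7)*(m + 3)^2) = m^2 - 4*m - 21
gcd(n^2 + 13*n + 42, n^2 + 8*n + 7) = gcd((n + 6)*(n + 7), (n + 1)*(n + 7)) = n + 7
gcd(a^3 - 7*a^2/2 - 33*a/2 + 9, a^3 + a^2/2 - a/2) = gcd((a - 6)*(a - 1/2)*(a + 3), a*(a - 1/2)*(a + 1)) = a - 1/2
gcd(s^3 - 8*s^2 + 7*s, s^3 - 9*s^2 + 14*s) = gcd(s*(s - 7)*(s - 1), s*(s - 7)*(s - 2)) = s^2 - 7*s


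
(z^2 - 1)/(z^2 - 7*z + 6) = (z + 1)/(z - 6)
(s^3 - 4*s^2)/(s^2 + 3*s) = s*(s - 4)/(s + 3)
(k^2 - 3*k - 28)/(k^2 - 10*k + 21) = (k + 4)/(k - 3)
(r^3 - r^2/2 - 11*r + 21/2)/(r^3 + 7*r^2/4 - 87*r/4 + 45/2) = 2*(2*r^2 + 5*r - 7)/(4*r^2 + 19*r - 30)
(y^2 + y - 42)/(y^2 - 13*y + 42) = (y + 7)/(y - 7)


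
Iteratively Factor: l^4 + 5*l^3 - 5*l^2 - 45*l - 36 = (l - 3)*(l^3 + 8*l^2 + 19*l + 12) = (l - 3)*(l + 3)*(l^2 + 5*l + 4) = (l - 3)*(l + 3)*(l + 4)*(l + 1)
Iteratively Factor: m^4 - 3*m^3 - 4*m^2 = (m - 4)*(m^3 + m^2) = (m - 4)*(m + 1)*(m^2) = m*(m - 4)*(m + 1)*(m)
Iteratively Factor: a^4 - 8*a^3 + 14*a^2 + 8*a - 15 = (a - 1)*(a^3 - 7*a^2 + 7*a + 15) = (a - 5)*(a - 1)*(a^2 - 2*a - 3) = (a - 5)*(a - 1)*(a + 1)*(a - 3)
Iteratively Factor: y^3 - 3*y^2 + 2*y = (y)*(y^2 - 3*y + 2) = y*(y - 1)*(y - 2)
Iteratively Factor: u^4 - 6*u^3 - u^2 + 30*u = (u + 2)*(u^3 - 8*u^2 + 15*u) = (u - 5)*(u + 2)*(u^2 - 3*u) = (u - 5)*(u - 3)*(u + 2)*(u)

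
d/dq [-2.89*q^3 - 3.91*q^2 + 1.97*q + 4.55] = -8.67*q^2 - 7.82*q + 1.97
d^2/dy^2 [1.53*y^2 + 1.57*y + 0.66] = 3.06000000000000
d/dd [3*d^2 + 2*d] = 6*d + 2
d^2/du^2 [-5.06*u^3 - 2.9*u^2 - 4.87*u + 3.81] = -30.36*u - 5.8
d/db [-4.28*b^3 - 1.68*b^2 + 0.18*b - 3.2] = -12.84*b^2 - 3.36*b + 0.18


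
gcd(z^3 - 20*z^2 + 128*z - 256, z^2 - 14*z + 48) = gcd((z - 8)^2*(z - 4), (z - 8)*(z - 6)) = z - 8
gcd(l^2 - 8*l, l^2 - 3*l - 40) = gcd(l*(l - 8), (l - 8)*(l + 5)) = l - 8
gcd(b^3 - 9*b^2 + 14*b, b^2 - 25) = 1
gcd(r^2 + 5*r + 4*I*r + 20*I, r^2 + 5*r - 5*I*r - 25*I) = r + 5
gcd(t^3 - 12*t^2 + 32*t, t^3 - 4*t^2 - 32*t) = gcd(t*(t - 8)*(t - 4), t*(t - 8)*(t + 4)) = t^2 - 8*t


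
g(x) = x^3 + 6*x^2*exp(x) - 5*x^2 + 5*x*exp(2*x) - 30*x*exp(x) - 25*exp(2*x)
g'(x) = 6*x^2*exp(x) + 3*x^2 + 10*x*exp(2*x) - 18*x*exp(x) - 10*x - 45*exp(2*x) - 30*exp(x)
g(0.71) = -128.08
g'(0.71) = -243.25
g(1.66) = -646.09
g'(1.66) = -1021.86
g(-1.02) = 3.11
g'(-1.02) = 4.20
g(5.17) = 27236.34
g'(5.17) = 213930.87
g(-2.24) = -26.38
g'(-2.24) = 40.99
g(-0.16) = -14.65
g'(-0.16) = -55.14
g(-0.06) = -20.74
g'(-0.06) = -67.05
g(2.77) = -3448.24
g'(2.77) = -4950.37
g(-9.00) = -1133.91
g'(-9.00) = 333.08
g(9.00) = 1314949972.87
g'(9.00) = 2957081070.85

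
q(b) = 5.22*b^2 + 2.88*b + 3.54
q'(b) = 10.44*b + 2.88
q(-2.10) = 20.51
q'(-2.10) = -19.04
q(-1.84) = 15.91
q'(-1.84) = -16.33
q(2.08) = 32.11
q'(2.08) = 24.60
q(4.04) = 100.37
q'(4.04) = 45.06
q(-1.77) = 14.80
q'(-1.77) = -15.60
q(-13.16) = 869.67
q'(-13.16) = -134.51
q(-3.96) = 73.99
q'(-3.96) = -38.46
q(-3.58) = 60.13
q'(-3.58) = -34.50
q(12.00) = 789.78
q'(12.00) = 128.16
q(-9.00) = 400.44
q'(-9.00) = -91.08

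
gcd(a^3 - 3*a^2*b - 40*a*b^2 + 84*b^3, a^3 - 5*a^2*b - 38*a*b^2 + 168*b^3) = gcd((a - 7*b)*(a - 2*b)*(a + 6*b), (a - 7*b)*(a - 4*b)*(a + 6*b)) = a^2 - a*b - 42*b^2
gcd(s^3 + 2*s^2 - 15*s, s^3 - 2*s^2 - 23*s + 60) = s^2 + 2*s - 15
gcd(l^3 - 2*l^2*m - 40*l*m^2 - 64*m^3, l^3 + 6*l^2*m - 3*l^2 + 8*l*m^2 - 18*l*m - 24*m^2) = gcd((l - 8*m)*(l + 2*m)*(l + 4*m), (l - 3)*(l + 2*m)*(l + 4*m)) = l^2 + 6*l*m + 8*m^2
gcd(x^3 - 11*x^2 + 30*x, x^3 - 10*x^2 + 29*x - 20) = x - 5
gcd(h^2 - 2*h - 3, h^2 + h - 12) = h - 3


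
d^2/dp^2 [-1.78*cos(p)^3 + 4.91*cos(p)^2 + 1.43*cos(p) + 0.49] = -0.0949999999999998*cos(p) - 9.82*cos(2*p) + 4.005*cos(3*p)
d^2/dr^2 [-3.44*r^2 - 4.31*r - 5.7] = -6.88000000000000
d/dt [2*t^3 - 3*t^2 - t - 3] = 6*t^2 - 6*t - 1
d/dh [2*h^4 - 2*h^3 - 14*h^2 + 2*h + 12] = 8*h^3 - 6*h^2 - 28*h + 2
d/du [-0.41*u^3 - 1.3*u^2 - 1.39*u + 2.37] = -1.23*u^2 - 2.6*u - 1.39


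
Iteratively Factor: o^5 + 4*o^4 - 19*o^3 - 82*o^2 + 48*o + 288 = (o + 3)*(o^4 + o^3 - 22*o^2 - 16*o + 96) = (o + 3)*(o + 4)*(o^3 - 3*o^2 - 10*o + 24) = (o - 4)*(o + 3)*(o + 4)*(o^2 + o - 6) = (o - 4)*(o + 3)^2*(o + 4)*(o - 2)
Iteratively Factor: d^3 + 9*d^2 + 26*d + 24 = (d + 4)*(d^2 + 5*d + 6) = (d + 2)*(d + 4)*(d + 3)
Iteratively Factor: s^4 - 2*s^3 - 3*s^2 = (s)*(s^3 - 2*s^2 - 3*s) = s*(s - 3)*(s^2 + s) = s*(s - 3)*(s + 1)*(s)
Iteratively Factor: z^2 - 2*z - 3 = (z + 1)*(z - 3)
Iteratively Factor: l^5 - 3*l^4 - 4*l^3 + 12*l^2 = (l - 3)*(l^4 - 4*l^2) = l*(l - 3)*(l^3 - 4*l) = l*(l - 3)*(l + 2)*(l^2 - 2*l) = l*(l - 3)*(l - 2)*(l + 2)*(l)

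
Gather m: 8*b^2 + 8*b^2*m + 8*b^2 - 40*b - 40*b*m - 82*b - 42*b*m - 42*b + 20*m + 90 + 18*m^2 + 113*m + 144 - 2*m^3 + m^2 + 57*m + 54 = 16*b^2 - 164*b - 2*m^3 + 19*m^2 + m*(8*b^2 - 82*b + 190) + 288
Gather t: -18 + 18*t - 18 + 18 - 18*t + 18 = 0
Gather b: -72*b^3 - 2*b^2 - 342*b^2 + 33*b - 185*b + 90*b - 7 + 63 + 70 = -72*b^3 - 344*b^2 - 62*b + 126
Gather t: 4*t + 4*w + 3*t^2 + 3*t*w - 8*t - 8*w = 3*t^2 + t*(3*w - 4) - 4*w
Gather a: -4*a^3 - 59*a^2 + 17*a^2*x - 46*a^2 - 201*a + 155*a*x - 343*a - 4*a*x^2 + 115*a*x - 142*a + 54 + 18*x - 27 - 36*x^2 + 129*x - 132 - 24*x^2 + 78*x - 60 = -4*a^3 + a^2*(17*x - 105) + a*(-4*x^2 + 270*x - 686) - 60*x^2 + 225*x - 165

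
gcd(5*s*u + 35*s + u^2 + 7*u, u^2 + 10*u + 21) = u + 7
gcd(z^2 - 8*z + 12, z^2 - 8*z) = 1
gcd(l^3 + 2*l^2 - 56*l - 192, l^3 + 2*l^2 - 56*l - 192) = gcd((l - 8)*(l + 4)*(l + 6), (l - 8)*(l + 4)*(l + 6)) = l^3 + 2*l^2 - 56*l - 192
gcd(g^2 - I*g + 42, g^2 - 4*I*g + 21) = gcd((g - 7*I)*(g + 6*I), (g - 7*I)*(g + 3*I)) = g - 7*I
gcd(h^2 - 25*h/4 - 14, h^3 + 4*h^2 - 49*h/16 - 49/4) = h + 7/4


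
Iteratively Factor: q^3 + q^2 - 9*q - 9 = (q + 1)*(q^2 - 9) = (q + 1)*(q + 3)*(q - 3)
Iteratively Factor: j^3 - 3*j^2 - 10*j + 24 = (j - 4)*(j^2 + j - 6) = (j - 4)*(j - 2)*(j + 3)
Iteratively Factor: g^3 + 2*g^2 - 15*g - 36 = (g + 3)*(g^2 - g - 12) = (g - 4)*(g + 3)*(g + 3)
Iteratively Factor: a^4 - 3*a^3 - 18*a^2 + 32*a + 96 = (a - 4)*(a^3 + a^2 - 14*a - 24) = (a - 4)*(a + 3)*(a^2 - 2*a - 8) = (a - 4)^2*(a + 3)*(a + 2)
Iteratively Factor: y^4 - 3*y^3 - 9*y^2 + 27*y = (y + 3)*(y^3 - 6*y^2 + 9*y) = (y - 3)*(y + 3)*(y^2 - 3*y) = (y - 3)^2*(y + 3)*(y)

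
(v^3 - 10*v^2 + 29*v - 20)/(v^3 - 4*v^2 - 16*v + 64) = (v^2 - 6*v + 5)/(v^2 - 16)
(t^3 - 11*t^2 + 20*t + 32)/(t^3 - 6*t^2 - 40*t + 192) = (t + 1)/(t + 6)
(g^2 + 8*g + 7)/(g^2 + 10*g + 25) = (g^2 + 8*g + 7)/(g^2 + 10*g + 25)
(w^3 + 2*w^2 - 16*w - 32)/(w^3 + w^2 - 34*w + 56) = (w^2 + 6*w + 8)/(w^2 + 5*w - 14)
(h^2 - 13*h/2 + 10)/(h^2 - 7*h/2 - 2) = (2*h - 5)/(2*h + 1)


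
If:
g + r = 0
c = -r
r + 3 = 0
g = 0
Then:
No Solution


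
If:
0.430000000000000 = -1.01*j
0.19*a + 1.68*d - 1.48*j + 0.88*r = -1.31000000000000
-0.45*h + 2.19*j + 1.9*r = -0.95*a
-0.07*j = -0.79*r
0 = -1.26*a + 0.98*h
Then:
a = 2.70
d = -1.44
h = 3.48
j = -0.43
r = -0.04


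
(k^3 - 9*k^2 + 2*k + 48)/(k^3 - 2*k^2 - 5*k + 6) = (k - 8)/(k - 1)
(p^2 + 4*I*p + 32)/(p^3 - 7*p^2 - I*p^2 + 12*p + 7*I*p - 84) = (p + 8*I)/(p^2 + p*(-7 + 3*I) - 21*I)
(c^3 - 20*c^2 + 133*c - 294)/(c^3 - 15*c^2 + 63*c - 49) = (c - 6)/(c - 1)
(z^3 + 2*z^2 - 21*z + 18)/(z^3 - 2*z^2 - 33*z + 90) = (z - 1)/(z - 5)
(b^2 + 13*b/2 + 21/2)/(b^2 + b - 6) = (b + 7/2)/(b - 2)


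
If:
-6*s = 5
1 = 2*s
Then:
No Solution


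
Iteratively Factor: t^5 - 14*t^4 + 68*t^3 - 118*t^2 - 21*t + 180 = (t - 5)*(t^4 - 9*t^3 + 23*t^2 - 3*t - 36) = (t - 5)*(t - 3)*(t^3 - 6*t^2 + 5*t + 12) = (t - 5)*(t - 3)^2*(t^2 - 3*t - 4) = (t - 5)*(t - 4)*(t - 3)^2*(t + 1)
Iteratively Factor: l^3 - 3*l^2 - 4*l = (l)*(l^2 - 3*l - 4) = l*(l + 1)*(l - 4)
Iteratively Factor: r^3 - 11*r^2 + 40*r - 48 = (r - 4)*(r^2 - 7*r + 12) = (r - 4)*(r - 3)*(r - 4)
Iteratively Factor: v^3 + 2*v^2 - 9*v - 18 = (v + 3)*(v^2 - v - 6) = (v - 3)*(v + 3)*(v + 2)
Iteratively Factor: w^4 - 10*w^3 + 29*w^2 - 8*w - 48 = (w - 4)*(w^3 - 6*w^2 + 5*w + 12) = (w - 4)*(w - 3)*(w^2 - 3*w - 4) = (w - 4)*(w - 3)*(w + 1)*(w - 4)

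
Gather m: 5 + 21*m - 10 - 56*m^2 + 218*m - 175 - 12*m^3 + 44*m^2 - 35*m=-12*m^3 - 12*m^2 + 204*m - 180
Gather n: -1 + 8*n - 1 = 8*n - 2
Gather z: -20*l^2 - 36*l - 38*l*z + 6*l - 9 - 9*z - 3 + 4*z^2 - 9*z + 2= -20*l^2 - 30*l + 4*z^2 + z*(-38*l - 18) - 10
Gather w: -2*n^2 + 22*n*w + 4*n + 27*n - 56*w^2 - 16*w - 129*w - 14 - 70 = -2*n^2 + 31*n - 56*w^2 + w*(22*n - 145) - 84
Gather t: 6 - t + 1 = 7 - t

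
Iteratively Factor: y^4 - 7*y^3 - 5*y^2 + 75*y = (y + 3)*(y^3 - 10*y^2 + 25*y) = y*(y + 3)*(y^2 - 10*y + 25) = y*(y - 5)*(y + 3)*(y - 5)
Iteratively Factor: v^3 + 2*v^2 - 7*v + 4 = (v - 1)*(v^2 + 3*v - 4) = (v - 1)^2*(v + 4)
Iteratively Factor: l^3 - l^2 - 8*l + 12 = (l - 2)*(l^2 + l - 6) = (l - 2)^2*(l + 3)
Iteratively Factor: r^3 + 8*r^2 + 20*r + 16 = (r + 4)*(r^2 + 4*r + 4) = (r + 2)*(r + 4)*(r + 2)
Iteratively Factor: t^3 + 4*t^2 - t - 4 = (t + 1)*(t^2 + 3*t - 4) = (t - 1)*(t + 1)*(t + 4)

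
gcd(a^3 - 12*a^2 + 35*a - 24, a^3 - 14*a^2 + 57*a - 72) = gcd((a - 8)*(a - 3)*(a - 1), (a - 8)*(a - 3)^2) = a^2 - 11*a + 24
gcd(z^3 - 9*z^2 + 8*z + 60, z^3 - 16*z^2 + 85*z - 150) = z^2 - 11*z + 30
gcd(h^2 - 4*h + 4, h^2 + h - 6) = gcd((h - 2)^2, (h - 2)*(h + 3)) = h - 2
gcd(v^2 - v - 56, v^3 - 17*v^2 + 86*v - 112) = v - 8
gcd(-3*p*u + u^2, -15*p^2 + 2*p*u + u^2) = 3*p - u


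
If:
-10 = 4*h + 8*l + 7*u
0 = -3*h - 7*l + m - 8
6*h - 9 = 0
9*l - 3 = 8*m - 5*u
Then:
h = 3/2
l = -89/41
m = -221/82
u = 8/41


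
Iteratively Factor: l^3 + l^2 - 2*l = (l - 1)*(l^2 + 2*l) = l*(l - 1)*(l + 2)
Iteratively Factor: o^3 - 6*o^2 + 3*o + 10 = (o + 1)*(o^2 - 7*o + 10) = (o - 2)*(o + 1)*(o - 5)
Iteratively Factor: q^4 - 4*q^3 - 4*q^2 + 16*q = (q - 2)*(q^3 - 2*q^2 - 8*q) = q*(q - 2)*(q^2 - 2*q - 8) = q*(q - 2)*(q + 2)*(q - 4)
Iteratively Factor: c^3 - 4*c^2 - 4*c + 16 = (c - 4)*(c^2 - 4) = (c - 4)*(c - 2)*(c + 2)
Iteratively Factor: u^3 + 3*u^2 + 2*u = (u + 2)*(u^2 + u) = u*(u + 2)*(u + 1)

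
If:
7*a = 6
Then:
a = 6/7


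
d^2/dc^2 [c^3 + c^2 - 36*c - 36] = 6*c + 2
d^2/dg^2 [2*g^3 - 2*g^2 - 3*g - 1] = 12*g - 4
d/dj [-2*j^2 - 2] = -4*j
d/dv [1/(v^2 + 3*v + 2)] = (-2*v - 3)/(v^2 + 3*v + 2)^2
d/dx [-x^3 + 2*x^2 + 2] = x*(4 - 3*x)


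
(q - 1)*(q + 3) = q^2 + 2*q - 3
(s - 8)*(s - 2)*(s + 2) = s^3 - 8*s^2 - 4*s + 32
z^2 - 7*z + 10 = (z - 5)*(z - 2)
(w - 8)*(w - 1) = w^2 - 9*w + 8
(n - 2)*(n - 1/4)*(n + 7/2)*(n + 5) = n^4 + 25*n^3/4 - 9*n^2/8 - 281*n/8 + 35/4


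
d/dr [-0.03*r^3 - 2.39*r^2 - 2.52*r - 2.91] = -0.09*r^2 - 4.78*r - 2.52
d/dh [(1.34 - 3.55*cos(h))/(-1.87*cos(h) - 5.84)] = -23.2378*sin(h)/(1.87*cos(h) + 5.84)^2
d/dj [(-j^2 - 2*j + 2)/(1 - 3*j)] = (3*j^2 - 2*j + 4)/(9*j^2 - 6*j + 1)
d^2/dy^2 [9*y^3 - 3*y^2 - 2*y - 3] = 54*y - 6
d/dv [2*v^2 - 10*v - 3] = 4*v - 10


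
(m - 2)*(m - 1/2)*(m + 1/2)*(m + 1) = m^4 - m^3 - 9*m^2/4 + m/4 + 1/2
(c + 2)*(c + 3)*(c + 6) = c^3 + 11*c^2 + 36*c + 36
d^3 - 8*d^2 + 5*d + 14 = (d - 7)*(d - 2)*(d + 1)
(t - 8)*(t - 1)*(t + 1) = t^3 - 8*t^2 - t + 8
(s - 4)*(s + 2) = s^2 - 2*s - 8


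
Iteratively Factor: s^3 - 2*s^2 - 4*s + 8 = (s - 2)*(s^2 - 4) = (s - 2)*(s + 2)*(s - 2)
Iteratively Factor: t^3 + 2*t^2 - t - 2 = (t + 1)*(t^2 + t - 2) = (t - 1)*(t + 1)*(t + 2)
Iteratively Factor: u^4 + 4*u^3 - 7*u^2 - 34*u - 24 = (u - 3)*(u^3 + 7*u^2 + 14*u + 8) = (u - 3)*(u + 4)*(u^2 + 3*u + 2) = (u - 3)*(u + 2)*(u + 4)*(u + 1)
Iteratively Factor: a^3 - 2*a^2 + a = (a)*(a^2 - 2*a + 1) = a*(a - 1)*(a - 1)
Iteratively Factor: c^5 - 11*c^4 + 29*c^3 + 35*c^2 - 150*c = (c - 5)*(c^4 - 6*c^3 - c^2 + 30*c) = (c - 5)*(c + 2)*(c^3 - 8*c^2 + 15*c) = (c - 5)^2*(c + 2)*(c^2 - 3*c) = c*(c - 5)^2*(c + 2)*(c - 3)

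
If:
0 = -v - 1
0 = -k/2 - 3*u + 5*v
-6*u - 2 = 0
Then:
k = -8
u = -1/3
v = -1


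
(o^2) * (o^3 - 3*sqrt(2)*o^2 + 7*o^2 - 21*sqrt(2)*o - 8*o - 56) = o^5 - 3*sqrt(2)*o^4 + 7*o^4 - 21*sqrt(2)*o^3 - 8*o^3 - 56*o^2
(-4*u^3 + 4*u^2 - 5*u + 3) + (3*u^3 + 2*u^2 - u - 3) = -u^3 + 6*u^2 - 6*u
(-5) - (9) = -14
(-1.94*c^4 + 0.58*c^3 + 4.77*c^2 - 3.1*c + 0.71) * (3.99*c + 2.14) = -7.7406*c^5 - 1.8374*c^4 + 20.2735*c^3 - 2.1612*c^2 - 3.8011*c + 1.5194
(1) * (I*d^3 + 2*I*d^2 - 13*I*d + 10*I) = I*d^3 + 2*I*d^2 - 13*I*d + 10*I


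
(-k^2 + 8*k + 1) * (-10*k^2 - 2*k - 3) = 10*k^4 - 78*k^3 - 23*k^2 - 26*k - 3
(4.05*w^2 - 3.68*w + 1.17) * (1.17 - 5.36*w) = -21.708*w^3 + 24.4633*w^2 - 10.5768*w + 1.3689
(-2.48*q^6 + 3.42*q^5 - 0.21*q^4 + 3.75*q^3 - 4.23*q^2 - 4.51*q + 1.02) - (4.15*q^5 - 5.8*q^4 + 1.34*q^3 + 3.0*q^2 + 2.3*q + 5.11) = -2.48*q^6 - 0.73*q^5 + 5.59*q^4 + 2.41*q^3 - 7.23*q^2 - 6.81*q - 4.09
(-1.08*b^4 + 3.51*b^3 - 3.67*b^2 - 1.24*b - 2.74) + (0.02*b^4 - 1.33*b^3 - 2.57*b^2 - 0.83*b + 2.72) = -1.06*b^4 + 2.18*b^3 - 6.24*b^2 - 2.07*b - 0.02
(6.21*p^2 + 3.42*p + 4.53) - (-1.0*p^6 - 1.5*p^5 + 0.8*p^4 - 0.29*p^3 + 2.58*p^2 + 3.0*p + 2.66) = 1.0*p^6 + 1.5*p^5 - 0.8*p^4 + 0.29*p^3 + 3.63*p^2 + 0.42*p + 1.87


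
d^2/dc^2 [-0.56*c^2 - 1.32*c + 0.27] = -1.12000000000000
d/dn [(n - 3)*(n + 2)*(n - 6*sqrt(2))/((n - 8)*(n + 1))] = (n^4 - 14*n^3 - 11*n^2 + 36*sqrt(2)*n^2 + 16*n + 24*sqrt(2)*n + 48 + 204*sqrt(2))/(n^4 - 14*n^3 + 33*n^2 + 112*n + 64)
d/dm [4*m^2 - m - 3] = 8*m - 1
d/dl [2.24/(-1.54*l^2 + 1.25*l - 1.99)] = (6.8992*l - 2.8)/(1.54*l^2 - 1.25*l + 1.99)^2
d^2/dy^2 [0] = 0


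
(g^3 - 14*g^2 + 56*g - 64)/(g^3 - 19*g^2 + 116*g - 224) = (g - 2)/(g - 7)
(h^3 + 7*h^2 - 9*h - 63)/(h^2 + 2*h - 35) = (h^2 - 9)/(h - 5)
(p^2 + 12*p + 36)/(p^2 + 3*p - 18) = (p + 6)/(p - 3)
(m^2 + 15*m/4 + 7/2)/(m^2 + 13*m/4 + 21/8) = 2*(m + 2)/(2*m + 3)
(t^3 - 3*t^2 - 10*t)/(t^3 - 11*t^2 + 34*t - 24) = t*(t^2 - 3*t - 10)/(t^3 - 11*t^2 + 34*t - 24)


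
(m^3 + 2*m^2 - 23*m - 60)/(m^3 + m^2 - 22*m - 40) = (m + 3)/(m + 2)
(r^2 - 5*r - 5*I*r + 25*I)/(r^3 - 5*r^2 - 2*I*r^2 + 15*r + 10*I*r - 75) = 1/(r + 3*I)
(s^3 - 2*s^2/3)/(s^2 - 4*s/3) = s*(3*s - 2)/(3*s - 4)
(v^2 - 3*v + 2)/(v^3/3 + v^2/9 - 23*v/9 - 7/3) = 9*(v^2 - 3*v + 2)/(3*v^3 + v^2 - 23*v - 21)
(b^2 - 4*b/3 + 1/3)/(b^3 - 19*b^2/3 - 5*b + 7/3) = (b - 1)/(b^2 - 6*b - 7)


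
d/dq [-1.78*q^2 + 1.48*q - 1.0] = 1.48 - 3.56*q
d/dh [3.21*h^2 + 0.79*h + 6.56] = 6.42*h + 0.79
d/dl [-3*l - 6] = -3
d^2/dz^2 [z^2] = 2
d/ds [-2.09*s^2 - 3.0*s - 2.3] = -4.18*s - 3.0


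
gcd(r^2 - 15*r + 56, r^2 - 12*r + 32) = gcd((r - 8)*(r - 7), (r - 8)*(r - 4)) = r - 8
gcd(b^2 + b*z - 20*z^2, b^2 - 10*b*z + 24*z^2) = -b + 4*z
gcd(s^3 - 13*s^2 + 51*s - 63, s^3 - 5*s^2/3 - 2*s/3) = 1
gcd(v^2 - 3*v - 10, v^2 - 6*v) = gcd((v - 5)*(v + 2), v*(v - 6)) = 1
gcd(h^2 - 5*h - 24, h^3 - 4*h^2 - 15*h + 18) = h + 3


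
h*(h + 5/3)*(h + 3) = h^3 + 14*h^2/3 + 5*h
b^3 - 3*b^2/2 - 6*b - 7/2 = (b - 7/2)*(b + 1)^2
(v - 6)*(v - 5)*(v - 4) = v^3 - 15*v^2 + 74*v - 120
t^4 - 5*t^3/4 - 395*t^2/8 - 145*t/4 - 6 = (t - 8)*(t + 1/4)*(t + 1/2)*(t + 6)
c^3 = c^3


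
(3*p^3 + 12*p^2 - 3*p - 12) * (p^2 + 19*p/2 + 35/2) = 3*p^5 + 81*p^4/2 + 327*p^3/2 + 339*p^2/2 - 333*p/2 - 210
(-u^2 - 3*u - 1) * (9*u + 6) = -9*u^3 - 33*u^2 - 27*u - 6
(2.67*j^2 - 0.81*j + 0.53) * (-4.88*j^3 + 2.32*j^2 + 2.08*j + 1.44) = -13.0296*j^5 + 10.1472*j^4 + 1.088*j^3 + 3.3896*j^2 - 0.0640000000000001*j + 0.7632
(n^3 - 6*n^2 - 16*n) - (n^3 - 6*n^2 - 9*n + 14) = -7*n - 14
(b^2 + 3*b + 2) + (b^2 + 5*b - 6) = 2*b^2 + 8*b - 4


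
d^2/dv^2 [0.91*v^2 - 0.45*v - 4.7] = 1.82000000000000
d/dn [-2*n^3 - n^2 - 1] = 2*n*(-3*n - 1)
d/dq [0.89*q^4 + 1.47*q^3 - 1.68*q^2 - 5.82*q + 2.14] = 3.56*q^3 + 4.41*q^2 - 3.36*q - 5.82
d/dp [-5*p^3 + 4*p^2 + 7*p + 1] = -15*p^2 + 8*p + 7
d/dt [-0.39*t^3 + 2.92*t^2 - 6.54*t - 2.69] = -1.17*t^2 + 5.84*t - 6.54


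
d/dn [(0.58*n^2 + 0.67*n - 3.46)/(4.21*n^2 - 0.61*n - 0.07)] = (-3.1745*n^2 + 29.052*n - 2.1575)/(17.7241*n^4 - 5.1362*n^3 - 0.2173*n^2 + 0.0854*n + 0.0049)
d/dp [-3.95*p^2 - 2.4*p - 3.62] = -7.9*p - 2.4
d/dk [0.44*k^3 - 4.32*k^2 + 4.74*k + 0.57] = 1.32*k^2 - 8.64*k + 4.74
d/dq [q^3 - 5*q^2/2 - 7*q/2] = 3*q^2 - 5*q - 7/2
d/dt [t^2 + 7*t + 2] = 2*t + 7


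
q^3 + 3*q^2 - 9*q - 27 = (q - 3)*(q + 3)^2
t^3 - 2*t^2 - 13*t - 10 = (t - 5)*(t + 1)*(t + 2)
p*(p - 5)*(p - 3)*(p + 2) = p^4 - 6*p^3 - p^2 + 30*p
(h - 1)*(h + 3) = h^2 + 2*h - 3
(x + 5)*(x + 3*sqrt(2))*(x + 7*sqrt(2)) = x^3 + 5*x^2 + 10*sqrt(2)*x^2 + 42*x + 50*sqrt(2)*x + 210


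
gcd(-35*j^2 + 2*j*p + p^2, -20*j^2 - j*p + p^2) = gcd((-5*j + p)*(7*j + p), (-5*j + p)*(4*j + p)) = -5*j + p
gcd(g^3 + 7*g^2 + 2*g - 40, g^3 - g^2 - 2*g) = g - 2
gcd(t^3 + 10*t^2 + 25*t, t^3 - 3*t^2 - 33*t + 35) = t + 5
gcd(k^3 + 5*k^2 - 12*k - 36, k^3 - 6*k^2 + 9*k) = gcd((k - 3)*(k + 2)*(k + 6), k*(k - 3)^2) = k - 3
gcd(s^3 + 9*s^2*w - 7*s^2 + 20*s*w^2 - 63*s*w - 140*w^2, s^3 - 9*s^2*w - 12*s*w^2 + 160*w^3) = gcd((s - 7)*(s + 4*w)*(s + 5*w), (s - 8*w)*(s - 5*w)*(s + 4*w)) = s + 4*w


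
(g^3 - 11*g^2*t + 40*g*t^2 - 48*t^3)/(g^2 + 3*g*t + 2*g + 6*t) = (g^3 - 11*g^2*t + 40*g*t^2 - 48*t^3)/(g^2 + 3*g*t + 2*g + 6*t)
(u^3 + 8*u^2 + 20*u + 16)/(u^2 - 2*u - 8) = (u^2 + 6*u + 8)/(u - 4)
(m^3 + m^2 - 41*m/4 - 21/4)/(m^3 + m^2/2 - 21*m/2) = (m + 1/2)/m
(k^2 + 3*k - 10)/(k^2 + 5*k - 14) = (k + 5)/(k + 7)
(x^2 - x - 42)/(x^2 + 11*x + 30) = (x - 7)/(x + 5)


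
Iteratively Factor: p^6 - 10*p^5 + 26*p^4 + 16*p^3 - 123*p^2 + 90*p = (p - 3)*(p^5 - 7*p^4 + 5*p^3 + 31*p^2 - 30*p) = (p - 3)^2*(p^4 - 4*p^3 - 7*p^2 + 10*p) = p*(p - 3)^2*(p^3 - 4*p^2 - 7*p + 10) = p*(p - 3)^2*(p - 1)*(p^2 - 3*p - 10) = p*(p - 3)^2*(p - 1)*(p + 2)*(p - 5)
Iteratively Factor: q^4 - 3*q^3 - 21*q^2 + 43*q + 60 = (q + 4)*(q^3 - 7*q^2 + 7*q + 15) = (q + 1)*(q + 4)*(q^2 - 8*q + 15) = (q - 5)*(q + 1)*(q + 4)*(q - 3)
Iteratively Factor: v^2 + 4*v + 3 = (v + 3)*(v + 1)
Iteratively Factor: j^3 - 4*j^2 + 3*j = (j - 3)*(j^2 - j) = (j - 3)*(j - 1)*(j)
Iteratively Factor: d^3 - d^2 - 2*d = (d - 2)*(d^2 + d) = (d - 2)*(d + 1)*(d)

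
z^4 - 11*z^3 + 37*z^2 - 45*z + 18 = (z - 6)*(z - 3)*(z - 1)^2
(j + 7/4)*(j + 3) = j^2 + 19*j/4 + 21/4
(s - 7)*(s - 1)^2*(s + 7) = s^4 - 2*s^3 - 48*s^2 + 98*s - 49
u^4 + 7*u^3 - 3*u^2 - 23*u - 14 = (u - 2)*(u + 1)^2*(u + 7)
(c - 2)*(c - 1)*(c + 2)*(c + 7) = c^4 + 6*c^3 - 11*c^2 - 24*c + 28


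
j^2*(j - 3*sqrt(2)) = j^3 - 3*sqrt(2)*j^2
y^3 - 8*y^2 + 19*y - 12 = (y - 4)*(y - 3)*(y - 1)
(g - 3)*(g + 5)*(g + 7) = g^3 + 9*g^2 - g - 105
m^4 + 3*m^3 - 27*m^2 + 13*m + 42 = (m - 3)*(m - 2)*(m + 1)*(m + 7)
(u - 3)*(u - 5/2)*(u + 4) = u^3 - 3*u^2/2 - 29*u/2 + 30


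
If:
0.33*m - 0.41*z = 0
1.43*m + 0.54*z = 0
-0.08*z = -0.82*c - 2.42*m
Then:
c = 0.00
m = 0.00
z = 0.00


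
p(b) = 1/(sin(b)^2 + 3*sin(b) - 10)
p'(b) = (-2*sin(b)*cos(b) - 3*cos(b))/(sin(b)^2 + 3*sin(b) - 10)^2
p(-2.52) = -0.09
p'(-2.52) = 0.01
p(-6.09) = -0.11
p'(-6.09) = -0.04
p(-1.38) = -0.08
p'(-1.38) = -0.00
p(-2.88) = -0.09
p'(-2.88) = 0.02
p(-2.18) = -0.08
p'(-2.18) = 0.01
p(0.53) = -0.12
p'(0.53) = -0.05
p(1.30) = -0.16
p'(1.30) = -0.03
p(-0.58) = -0.09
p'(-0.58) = -0.01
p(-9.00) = -0.09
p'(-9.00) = 0.02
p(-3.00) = -0.10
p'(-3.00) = 0.02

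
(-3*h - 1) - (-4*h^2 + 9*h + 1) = 4*h^2 - 12*h - 2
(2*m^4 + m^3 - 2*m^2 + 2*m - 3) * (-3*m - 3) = -6*m^5 - 9*m^4 + 3*m^3 + 3*m + 9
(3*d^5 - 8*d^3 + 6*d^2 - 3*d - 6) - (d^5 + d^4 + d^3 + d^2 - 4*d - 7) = 2*d^5 - d^4 - 9*d^3 + 5*d^2 + d + 1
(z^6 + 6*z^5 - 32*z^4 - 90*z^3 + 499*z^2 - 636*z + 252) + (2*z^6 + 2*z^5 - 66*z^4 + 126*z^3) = 3*z^6 + 8*z^5 - 98*z^4 + 36*z^3 + 499*z^2 - 636*z + 252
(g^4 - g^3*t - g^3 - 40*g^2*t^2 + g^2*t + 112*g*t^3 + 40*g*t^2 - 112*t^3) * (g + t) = g^5 - g^4 - 41*g^3*t^2 + 72*g^2*t^3 + 41*g^2*t^2 + 112*g*t^4 - 72*g*t^3 - 112*t^4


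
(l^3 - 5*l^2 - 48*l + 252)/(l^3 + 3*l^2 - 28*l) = (l^2 - 12*l + 36)/(l*(l - 4))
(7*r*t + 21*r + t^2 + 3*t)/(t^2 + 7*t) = (7*r*t + 21*r + t^2 + 3*t)/(t*(t + 7))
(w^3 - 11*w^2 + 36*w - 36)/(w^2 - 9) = (w^2 - 8*w + 12)/(w + 3)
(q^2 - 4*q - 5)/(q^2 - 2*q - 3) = (q - 5)/(q - 3)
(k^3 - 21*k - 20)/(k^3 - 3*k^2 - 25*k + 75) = (k^2 + 5*k + 4)/(k^2 + 2*k - 15)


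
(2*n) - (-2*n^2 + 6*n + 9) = 2*n^2 - 4*n - 9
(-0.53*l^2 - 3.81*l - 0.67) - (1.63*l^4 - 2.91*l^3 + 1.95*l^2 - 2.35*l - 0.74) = -1.63*l^4 + 2.91*l^3 - 2.48*l^2 - 1.46*l + 0.07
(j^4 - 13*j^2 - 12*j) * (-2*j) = -2*j^5 + 26*j^3 + 24*j^2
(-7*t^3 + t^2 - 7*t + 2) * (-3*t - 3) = 21*t^4 + 18*t^3 + 18*t^2 + 15*t - 6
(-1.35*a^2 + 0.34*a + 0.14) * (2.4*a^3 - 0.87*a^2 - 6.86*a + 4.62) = -3.24*a^5 + 1.9905*a^4 + 9.3012*a^3 - 8.6912*a^2 + 0.6104*a + 0.6468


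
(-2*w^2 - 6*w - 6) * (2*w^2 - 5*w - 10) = -4*w^4 - 2*w^3 + 38*w^2 + 90*w + 60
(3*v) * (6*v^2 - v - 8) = 18*v^3 - 3*v^2 - 24*v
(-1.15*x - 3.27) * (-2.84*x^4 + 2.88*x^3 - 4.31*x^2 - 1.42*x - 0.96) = 3.266*x^5 + 5.9748*x^4 - 4.4611*x^3 + 15.7267*x^2 + 5.7474*x + 3.1392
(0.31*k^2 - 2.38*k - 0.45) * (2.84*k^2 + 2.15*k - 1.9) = 0.8804*k^4 - 6.0927*k^3 - 6.984*k^2 + 3.5545*k + 0.855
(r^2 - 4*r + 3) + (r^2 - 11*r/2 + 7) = 2*r^2 - 19*r/2 + 10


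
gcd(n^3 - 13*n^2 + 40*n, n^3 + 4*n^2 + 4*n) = n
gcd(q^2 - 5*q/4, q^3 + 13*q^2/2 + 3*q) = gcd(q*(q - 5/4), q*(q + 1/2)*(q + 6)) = q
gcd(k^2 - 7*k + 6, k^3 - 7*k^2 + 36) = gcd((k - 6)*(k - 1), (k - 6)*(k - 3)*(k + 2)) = k - 6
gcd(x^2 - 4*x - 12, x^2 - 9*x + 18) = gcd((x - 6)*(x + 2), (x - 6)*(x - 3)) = x - 6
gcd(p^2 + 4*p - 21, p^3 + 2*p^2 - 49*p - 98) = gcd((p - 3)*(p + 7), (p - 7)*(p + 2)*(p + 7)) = p + 7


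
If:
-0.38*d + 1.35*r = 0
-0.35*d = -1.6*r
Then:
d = 0.00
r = 0.00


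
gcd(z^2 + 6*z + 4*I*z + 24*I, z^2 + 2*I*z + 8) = z + 4*I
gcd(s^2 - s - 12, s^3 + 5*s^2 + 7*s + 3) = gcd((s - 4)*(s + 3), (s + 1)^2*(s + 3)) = s + 3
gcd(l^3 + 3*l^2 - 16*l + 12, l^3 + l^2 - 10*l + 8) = l^2 - 3*l + 2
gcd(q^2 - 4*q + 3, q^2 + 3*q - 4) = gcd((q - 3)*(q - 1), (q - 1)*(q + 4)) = q - 1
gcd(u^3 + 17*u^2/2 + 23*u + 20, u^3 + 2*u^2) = u + 2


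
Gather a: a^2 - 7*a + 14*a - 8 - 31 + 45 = a^2 + 7*a + 6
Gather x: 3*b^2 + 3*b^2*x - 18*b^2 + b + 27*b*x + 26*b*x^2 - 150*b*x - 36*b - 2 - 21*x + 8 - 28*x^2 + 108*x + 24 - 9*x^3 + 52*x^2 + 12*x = -15*b^2 - 35*b - 9*x^3 + x^2*(26*b + 24) + x*(3*b^2 - 123*b + 99) + 30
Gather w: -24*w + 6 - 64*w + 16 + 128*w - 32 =40*w - 10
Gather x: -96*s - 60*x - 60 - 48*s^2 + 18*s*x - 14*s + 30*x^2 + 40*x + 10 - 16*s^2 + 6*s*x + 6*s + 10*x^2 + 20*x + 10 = -64*s^2 + 24*s*x - 104*s + 40*x^2 - 40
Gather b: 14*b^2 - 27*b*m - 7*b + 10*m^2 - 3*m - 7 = 14*b^2 + b*(-27*m - 7) + 10*m^2 - 3*m - 7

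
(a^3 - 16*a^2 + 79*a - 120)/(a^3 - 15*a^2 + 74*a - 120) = (a^2 - 11*a + 24)/(a^2 - 10*a + 24)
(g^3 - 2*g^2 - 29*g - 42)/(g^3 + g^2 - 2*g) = (g^2 - 4*g - 21)/(g*(g - 1))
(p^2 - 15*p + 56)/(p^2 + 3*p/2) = 2*(p^2 - 15*p + 56)/(p*(2*p + 3))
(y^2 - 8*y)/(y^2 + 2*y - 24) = y*(y - 8)/(y^2 + 2*y - 24)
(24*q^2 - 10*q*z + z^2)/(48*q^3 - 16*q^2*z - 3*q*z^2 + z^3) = (-6*q + z)/(-12*q^2 + q*z + z^2)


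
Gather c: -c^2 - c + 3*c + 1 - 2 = -c^2 + 2*c - 1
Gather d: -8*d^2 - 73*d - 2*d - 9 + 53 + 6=-8*d^2 - 75*d + 50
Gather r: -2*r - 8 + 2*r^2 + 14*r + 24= 2*r^2 + 12*r + 16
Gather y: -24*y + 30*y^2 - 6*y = 30*y^2 - 30*y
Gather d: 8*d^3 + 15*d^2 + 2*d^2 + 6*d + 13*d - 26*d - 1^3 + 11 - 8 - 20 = 8*d^3 + 17*d^2 - 7*d - 18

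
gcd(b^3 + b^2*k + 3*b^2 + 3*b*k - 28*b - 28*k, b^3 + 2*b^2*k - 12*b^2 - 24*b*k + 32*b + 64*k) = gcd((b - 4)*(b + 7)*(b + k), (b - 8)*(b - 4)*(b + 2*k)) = b - 4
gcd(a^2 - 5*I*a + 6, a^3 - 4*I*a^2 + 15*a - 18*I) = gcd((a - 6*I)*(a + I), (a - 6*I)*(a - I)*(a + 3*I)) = a - 6*I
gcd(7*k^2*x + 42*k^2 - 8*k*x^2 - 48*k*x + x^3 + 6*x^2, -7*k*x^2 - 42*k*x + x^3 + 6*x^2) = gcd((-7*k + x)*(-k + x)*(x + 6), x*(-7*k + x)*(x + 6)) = -7*k*x - 42*k + x^2 + 6*x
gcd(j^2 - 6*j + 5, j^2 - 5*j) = j - 5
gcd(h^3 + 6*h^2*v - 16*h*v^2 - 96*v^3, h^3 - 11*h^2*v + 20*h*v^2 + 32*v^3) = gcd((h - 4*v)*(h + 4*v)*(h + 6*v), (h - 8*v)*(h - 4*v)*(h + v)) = -h + 4*v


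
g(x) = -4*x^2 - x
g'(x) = -8*x - 1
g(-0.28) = -0.03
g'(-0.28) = 1.24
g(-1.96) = -13.41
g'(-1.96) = 14.68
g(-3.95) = -58.46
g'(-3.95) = 30.60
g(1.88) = -16.02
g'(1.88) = -16.04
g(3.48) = -51.92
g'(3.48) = -28.84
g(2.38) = -25.04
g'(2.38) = -20.04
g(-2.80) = -28.56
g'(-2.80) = 21.40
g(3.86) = -63.46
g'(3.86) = -31.88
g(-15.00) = -885.00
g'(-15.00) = 119.00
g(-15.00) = -885.00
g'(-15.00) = 119.00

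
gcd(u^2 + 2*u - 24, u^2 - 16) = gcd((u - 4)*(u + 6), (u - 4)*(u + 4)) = u - 4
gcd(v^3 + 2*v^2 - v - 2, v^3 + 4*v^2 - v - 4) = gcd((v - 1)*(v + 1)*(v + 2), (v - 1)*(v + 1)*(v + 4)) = v^2 - 1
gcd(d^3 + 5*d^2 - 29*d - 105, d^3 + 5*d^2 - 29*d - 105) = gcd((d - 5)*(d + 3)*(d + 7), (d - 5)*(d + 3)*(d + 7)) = d^3 + 5*d^2 - 29*d - 105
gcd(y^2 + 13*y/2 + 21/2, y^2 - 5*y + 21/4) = 1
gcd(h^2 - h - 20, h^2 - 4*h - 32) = h + 4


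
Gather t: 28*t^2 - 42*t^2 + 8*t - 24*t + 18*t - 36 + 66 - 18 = -14*t^2 + 2*t + 12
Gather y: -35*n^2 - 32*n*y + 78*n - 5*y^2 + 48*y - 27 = -35*n^2 + 78*n - 5*y^2 + y*(48 - 32*n) - 27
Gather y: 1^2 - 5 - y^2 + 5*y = -y^2 + 5*y - 4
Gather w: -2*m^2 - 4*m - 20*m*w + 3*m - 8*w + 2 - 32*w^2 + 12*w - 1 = -2*m^2 - m - 32*w^2 + w*(4 - 20*m) + 1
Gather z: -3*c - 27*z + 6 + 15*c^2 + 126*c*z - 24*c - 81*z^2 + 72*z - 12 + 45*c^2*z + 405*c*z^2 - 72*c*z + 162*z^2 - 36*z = 15*c^2 - 27*c + z^2*(405*c + 81) + z*(45*c^2 + 54*c + 9) - 6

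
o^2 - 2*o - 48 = (o - 8)*(o + 6)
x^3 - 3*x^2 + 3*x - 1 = (x - 1)^3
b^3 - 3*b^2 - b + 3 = (b - 3)*(b - 1)*(b + 1)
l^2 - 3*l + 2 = (l - 2)*(l - 1)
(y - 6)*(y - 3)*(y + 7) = y^3 - 2*y^2 - 45*y + 126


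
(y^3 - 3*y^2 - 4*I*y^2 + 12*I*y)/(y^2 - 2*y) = (y^2 - 3*y - 4*I*y + 12*I)/(y - 2)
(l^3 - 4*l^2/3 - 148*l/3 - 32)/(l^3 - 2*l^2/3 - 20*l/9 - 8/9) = 3*(l^2 - 2*l - 48)/(3*l^2 - 4*l - 4)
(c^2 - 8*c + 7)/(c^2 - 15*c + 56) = (c - 1)/(c - 8)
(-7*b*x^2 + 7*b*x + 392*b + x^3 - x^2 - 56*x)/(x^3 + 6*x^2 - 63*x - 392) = (-7*b + x)/(x + 7)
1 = 1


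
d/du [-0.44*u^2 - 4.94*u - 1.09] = -0.88*u - 4.94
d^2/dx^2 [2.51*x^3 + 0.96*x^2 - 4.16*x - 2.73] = 15.06*x + 1.92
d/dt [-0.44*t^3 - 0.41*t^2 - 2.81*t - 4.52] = -1.32*t^2 - 0.82*t - 2.81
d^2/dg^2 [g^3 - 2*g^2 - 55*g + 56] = 6*g - 4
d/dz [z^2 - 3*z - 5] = 2*z - 3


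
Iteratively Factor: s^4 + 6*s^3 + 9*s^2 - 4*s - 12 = (s + 2)*(s^3 + 4*s^2 + s - 6) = (s + 2)^2*(s^2 + 2*s - 3) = (s + 2)^2*(s + 3)*(s - 1)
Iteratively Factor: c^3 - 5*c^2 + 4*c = (c)*(c^2 - 5*c + 4) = c*(c - 4)*(c - 1)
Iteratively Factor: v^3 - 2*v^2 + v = (v)*(v^2 - 2*v + 1) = v*(v - 1)*(v - 1)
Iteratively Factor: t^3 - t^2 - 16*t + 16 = (t - 4)*(t^2 + 3*t - 4) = (t - 4)*(t + 4)*(t - 1)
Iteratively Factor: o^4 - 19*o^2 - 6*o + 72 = (o - 2)*(o^3 + 2*o^2 - 15*o - 36) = (o - 4)*(o - 2)*(o^2 + 6*o + 9) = (o - 4)*(o - 2)*(o + 3)*(o + 3)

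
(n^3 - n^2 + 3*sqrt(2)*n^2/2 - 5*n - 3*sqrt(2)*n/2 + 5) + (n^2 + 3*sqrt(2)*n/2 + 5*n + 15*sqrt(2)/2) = n^3 + 3*sqrt(2)*n^2/2 + 5 + 15*sqrt(2)/2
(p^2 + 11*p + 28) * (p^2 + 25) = p^4 + 11*p^3 + 53*p^2 + 275*p + 700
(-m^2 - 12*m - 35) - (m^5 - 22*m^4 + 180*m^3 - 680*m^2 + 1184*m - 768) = -m^5 + 22*m^4 - 180*m^3 + 679*m^2 - 1196*m + 733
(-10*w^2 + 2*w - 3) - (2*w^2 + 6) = -12*w^2 + 2*w - 9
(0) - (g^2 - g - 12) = -g^2 + g + 12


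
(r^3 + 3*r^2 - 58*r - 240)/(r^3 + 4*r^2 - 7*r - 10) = (r^2 - 2*r - 48)/(r^2 - r - 2)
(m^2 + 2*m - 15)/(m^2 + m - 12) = (m + 5)/(m + 4)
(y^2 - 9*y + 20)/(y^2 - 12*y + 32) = (y - 5)/(y - 8)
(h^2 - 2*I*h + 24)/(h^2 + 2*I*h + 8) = (h - 6*I)/(h - 2*I)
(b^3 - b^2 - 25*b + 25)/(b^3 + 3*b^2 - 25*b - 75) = (b - 1)/(b + 3)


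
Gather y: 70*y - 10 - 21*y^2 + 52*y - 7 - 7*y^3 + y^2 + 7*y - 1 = -7*y^3 - 20*y^2 + 129*y - 18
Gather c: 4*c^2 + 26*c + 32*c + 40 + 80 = 4*c^2 + 58*c + 120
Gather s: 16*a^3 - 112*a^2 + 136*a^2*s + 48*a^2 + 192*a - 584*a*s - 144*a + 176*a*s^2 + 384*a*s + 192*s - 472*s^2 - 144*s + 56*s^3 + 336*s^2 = 16*a^3 - 64*a^2 + 48*a + 56*s^3 + s^2*(176*a - 136) + s*(136*a^2 - 200*a + 48)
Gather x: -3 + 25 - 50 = -28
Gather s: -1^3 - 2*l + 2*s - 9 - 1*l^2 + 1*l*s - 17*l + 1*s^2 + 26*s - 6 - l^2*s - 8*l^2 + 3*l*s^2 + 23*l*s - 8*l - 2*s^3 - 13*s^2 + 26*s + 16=-9*l^2 - 27*l - 2*s^3 + s^2*(3*l - 12) + s*(-l^2 + 24*l + 54)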